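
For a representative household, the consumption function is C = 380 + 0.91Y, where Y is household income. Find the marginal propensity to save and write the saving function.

MPS = 0.09; S = -380 + 0.09Y

MPS = 1 − MPC = 1 − 0.91 = 0.09
S = Y − C = -380 + 0.09Y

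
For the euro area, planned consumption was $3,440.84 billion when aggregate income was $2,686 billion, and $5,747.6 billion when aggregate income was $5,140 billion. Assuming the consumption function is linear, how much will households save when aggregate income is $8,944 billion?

S = -379.36

MPC = (5747.6 − 3440.84)/(5140 − 2686) = 2306.76/2454 = 0.94
a = 3440.84 − 0.94(2686) = 3440.84 − 2524.84 = 916
C = 916 + 0.94(8944) = 9323.36
S = 8944 − 9323.36 = -379.36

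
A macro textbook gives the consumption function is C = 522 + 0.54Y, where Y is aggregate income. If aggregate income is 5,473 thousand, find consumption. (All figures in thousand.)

C = 3477.42

C = 522 + 0.54(5473) = 522 + 2955.42 = 3477.42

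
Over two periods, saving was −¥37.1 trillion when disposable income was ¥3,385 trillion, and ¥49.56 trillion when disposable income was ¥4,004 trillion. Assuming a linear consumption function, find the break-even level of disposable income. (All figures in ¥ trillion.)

MPS = ΔS/ΔY = (49.56 − (-37.1))/(4004 − 3385) = 86.66/619 = 0.14
MPC = 1 − MPS = 0.86
From S(3385) = -37.1: −a + 0.14(3385) = -37.1, so a = 473.9 − (-37.1) = 511
Break-even (S = 0): Y = a/MPS = 511/0.14 = 3650

Y = 3650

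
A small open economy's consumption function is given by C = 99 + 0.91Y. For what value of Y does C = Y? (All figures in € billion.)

Y = 1100

At break-even, C = Y: 99 + 0.91Y = Y
0.09Y = 99, so Y = 99/0.09 = 1100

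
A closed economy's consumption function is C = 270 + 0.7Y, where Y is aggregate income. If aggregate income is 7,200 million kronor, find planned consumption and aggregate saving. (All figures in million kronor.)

C = 5310; S = 1890

C = 270 + 0.7(7200) = 270 + 5040 = 5310
S = Y − C = 7200 − 5310 = 1890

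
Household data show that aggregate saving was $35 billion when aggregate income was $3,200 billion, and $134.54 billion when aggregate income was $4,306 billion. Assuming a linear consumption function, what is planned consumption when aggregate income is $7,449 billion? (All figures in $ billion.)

C = 7031.59

MPS = ΔS/ΔY = (134.54 − 35)/(4306 − 3200) = 99.54/1106 = 0.09
MPC = 1 − MPS = 0.91
Autonomous saving = 35 − 0.09(3200) = -253, so a = 253
C = 253 + 0.91(7449) = 253 + 6778.59 = 7031.59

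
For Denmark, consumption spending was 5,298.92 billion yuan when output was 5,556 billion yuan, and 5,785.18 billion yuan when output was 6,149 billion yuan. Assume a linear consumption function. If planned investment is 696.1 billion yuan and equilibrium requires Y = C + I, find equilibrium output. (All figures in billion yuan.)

MPC = (5785.18 − 5298.92)/(6149 − 5556) = 486.26/593 = 0.82
a = 5298.92 − 0.82(5556) = 743
Equilibrium: Y = 743 + 0.82Y + 696.1
0.18Y = 1439.1, so Y = 1439.1/0.18 = 7995

Y = 7995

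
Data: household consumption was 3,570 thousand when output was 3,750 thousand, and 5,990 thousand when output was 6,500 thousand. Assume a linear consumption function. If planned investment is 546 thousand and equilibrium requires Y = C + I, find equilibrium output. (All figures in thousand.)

MPC = (5990 − 3570)/(6500 − 3750) = 2420/2750 = 0.88
a = 3570 − 0.88(3750) = 270
Equilibrium: Y = 270 + 0.88Y + 546
0.12Y = 816, so Y = 816/0.12 = 6800

Y = 6800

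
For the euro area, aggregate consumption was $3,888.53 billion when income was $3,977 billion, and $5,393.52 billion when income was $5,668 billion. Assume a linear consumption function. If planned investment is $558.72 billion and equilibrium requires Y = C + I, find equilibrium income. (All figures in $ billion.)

Y = 8252

MPC = (5393.52 − 3888.53)/(5668 − 3977) = 1504.99/1691 = 0.89
a = 3888.53 − 0.89(3977) = 349
Equilibrium: Y = 349 + 0.89Y + 558.72
0.11Y = 907.72, so Y = 907.72/0.11 = 8252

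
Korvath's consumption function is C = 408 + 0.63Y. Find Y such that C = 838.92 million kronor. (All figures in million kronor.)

408 + 0.63Y = 838.92
0.63Y = 430.92, so Y = 430.92/0.63 = 684

Y = 684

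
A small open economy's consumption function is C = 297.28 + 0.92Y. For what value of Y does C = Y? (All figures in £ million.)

Y = 3716

At break-even, C = Y: 297.28 + 0.92Y = Y
0.08Y = 297.28, so Y = 297.28/0.08 = 3716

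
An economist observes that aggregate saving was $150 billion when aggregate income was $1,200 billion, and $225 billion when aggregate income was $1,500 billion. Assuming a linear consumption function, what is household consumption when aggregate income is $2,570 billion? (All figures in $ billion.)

MPS = ΔS/ΔY = (225 − 150)/(1500 − 1200) = 75/300 = 0.25
MPC = 1 − MPS = 0.75
Autonomous saving = 150 − 0.25(1200) = -150, so a = 150
C = 150 + 0.75(2570) = 150 + 1927.5 = 2077.5

C = 2077.5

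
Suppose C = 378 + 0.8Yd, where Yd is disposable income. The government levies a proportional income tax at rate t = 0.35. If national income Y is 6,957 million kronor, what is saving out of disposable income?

Yd = (1 − 0.35)(6957) = 0.65(6957) = 4522.05
C = 378 + 0.8(4522.05) = 378 + 3617.64 = 3995.64
S = Yd − C = 4522.05 − 3995.64 = 526.41

S = 526.41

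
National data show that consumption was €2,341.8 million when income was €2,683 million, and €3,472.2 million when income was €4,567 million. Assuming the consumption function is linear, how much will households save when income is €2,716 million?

S = 354.4

MPC = (3472.2 − 2341.8)/(4567 − 2683) = 1130.4/1884 = 0.6
a = 2341.8 − 0.6(2683) = 2341.8 − 1609.8 = 732
C = 732 + 0.6(2716) = 2361.6
S = 2716 − 2361.6 = 354.4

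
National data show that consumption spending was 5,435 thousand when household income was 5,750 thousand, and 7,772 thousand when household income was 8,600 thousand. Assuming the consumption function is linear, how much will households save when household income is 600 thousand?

S = -612

MPC = (7772 − 5435)/(8600 − 5750) = 2337/2850 = 0.82
a = 5435 − 0.82(5750) = 5435 − 4715 = 720
C = 720 + 0.82(600) = 1212
S = 600 − 1212 = -612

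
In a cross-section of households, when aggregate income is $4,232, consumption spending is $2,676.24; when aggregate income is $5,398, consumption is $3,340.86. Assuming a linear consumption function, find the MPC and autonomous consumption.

MPC = 0.57; a = 264

MPC = ΔC/ΔY = (3340.86 − 2676.24)/(5398 − 4232) = 664.62/1166 = 0.57
a = C − MPC·Y = 2676.24 − 0.57(4232) = 2676.24 − 2412.24 = 264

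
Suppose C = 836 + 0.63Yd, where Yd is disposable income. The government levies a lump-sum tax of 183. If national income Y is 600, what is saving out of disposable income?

Yd = Y − T = 600 − 183 = 417
C = 836 + 0.63(417) = 836 + 262.71 = 1098.71
S = Yd − C = 417 − 1098.71 = -681.71

S = -681.71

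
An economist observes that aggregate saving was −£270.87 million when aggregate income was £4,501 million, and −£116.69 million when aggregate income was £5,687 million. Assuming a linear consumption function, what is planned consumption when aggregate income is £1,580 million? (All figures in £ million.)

MPS = ΔS/ΔY = (-116.69 − (-270.87))/(5687 − 4501) = 154.18/1186 = 0.13
MPC = 1 − MPS = 0.87
Autonomous saving = -270.87 − 0.13(4501) = -856, so a = 856
C = 856 + 0.87(1580) = 856 + 1374.6 = 2230.6

C = 2230.6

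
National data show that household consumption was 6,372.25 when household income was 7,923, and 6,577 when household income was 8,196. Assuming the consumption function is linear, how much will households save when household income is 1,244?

MPC = (6577 − 6372.25)/(8196 − 7923) = 204.75/273 = 0.75
a = 6372.25 − 0.75(7923) = 6372.25 − 5942.25 = 430
C = 430 + 0.75(1244) = 1363
S = 1244 − 1363 = -119

S = -119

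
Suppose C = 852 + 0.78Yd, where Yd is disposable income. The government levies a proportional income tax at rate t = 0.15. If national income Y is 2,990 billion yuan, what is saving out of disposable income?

S = -292.87

Yd = (1 − 0.15)(2990) = 0.85(2990) = 2541.5
C = 852 + 0.78(2541.5) = 852 + 1982.37 = 2834.37
S = Yd − C = 2541.5 − 2834.37 = -292.87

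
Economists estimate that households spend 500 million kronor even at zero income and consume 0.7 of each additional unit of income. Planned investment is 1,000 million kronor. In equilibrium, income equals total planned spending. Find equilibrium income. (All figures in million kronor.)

Y = C + I = 500 + 0.7Y + 1000
Y − 0.7Y = 1500
0.3Y = 1500, so Y = 1500/0.3 = 5000

Y = 5000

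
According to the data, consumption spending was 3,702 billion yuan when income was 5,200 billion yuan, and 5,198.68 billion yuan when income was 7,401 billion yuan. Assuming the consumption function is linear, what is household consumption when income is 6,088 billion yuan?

C = 4305.84

MPC = (5198.68 − 3702)/(7401 − 5200) = 1496.68/2201 = 0.68
a = 3702 − 0.68(5200) = 3702 − 3536 = 166
C = 166 + 0.68(6088) = 166 + 4139.84 = 4305.84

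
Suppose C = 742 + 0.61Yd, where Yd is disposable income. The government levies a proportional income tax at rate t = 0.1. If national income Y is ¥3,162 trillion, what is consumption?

Yd = (1 − 0.1)(3162) = 0.9(3162) = 2845.8
C = 742 + 0.61(2845.8) = 742 + 1735.938 = 2477.938

C = 2477.938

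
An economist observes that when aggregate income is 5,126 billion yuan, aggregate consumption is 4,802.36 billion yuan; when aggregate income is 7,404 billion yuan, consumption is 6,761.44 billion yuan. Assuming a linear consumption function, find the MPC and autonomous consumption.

MPC = 0.86; a = 394

MPC = ΔC/ΔY = (6761.44 − 4802.36)/(7404 − 5126) = 1959.08/2278 = 0.86
a = C − MPC·Y = 4802.36 − 0.86(5126) = 4802.36 − 4408.36 = 394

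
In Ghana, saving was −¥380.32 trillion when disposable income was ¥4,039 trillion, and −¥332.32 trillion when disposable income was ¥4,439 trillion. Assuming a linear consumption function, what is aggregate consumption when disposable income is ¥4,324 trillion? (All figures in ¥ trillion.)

MPS = ΔS/ΔY = (-332.32 − (-380.32))/(4439 − 4039) = 48/400 = 0.12
MPC = 1 − MPS = 0.88
Autonomous saving = -380.32 − 0.12(4039) = -865, so a = 865
C = 865 + 0.88(4324) = 865 + 3805.12 = 4670.12

C = 4670.12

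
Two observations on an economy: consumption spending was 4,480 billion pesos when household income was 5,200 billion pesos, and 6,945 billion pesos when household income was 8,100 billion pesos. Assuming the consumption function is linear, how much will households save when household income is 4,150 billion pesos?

MPC = (6945 − 4480)/(8100 − 5200) = 2465/2900 = 0.85
a = 4480 − 0.85(5200) = 4480 − 4420 = 60
C = 60 + 0.85(4150) = 3587.5
S = 4150 − 3587.5 = 562.5

S = 562.5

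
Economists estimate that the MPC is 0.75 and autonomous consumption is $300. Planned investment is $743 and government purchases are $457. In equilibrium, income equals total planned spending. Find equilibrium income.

Y = C + I + G = 300 + 0.75Y + 743 + 457
Y − 0.75Y = 1500
0.25Y = 1500, so Y = 1500/0.25 = 6000

Y = 6000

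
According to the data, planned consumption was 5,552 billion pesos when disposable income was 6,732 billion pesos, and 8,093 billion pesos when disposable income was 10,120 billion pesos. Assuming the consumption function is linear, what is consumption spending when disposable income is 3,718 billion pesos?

MPC = (8093 − 5552)/(10120 − 6732) = 2541/3388 = 0.75
a = 5552 − 0.75(6732) = 5552 − 5049 = 503
C = 503 + 0.75(3718) = 503 + 2788.5 = 3291.5

C = 3291.5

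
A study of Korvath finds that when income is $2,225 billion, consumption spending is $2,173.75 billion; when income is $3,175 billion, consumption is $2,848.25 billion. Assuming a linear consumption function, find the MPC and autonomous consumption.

MPC = ΔC/ΔY = (2848.25 − 2173.75)/(3175 − 2225) = 674.5/950 = 0.71
a = C − MPC·Y = 2173.75 − 0.71(2225) = 2173.75 − 1579.75 = 594

MPC = 0.71; a = 594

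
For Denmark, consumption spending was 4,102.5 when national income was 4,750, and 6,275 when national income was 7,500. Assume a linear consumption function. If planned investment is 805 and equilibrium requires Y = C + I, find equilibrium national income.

MPC = (6275 − 4102.5)/(7500 − 4750) = 2172.5/2750 = 0.79
a = 4102.5 − 0.79(4750) = 350
Equilibrium: Y = 350 + 0.79Y + 805
0.21Y = 1155, so Y = 1155/0.21 = 5500

Y = 5500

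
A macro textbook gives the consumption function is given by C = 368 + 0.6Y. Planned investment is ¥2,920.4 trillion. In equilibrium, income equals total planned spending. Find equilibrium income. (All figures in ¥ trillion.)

Y = C + I = 368 + 0.6Y + 2920.4
Y − 0.6Y = 3288.4
0.4Y = 3288.4, so Y = 3288.4/0.4 = 8221

Y = 8221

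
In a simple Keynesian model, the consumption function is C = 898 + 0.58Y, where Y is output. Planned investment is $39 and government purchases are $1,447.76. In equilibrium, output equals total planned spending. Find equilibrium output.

Y = 5678

Y = C + I + G = 898 + 0.58Y + 39 + 1447.76
Y − 0.58Y = 2384.76
0.42Y = 2384.76, so Y = 2384.76/0.42 = 5678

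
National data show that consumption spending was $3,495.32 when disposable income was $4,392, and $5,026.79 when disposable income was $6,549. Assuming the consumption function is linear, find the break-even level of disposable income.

MPC = (5026.79 − 3495.32)/(6549 − 4392) = 1531.47/2157 = 0.71
a = 3495.32 − 0.71(4392) = 3495.32 − 3118.32 = 377
Break-even: Y = a/(1−MPC) = 377/0.29 = 1300

Y = 1300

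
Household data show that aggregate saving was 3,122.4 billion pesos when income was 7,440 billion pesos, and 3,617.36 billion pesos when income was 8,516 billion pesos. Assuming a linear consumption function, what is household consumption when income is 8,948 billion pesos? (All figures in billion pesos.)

MPS = ΔS/ΔY = (3617.36 − 3122.4)/(8516 − 7440) = 494.96/1076 = 0.46
MPC = 1 − MPS = 0.54
Autonomous saving = 3122.4 − 0.46(7440) = -300, so a = 300
C = 300 + 0.54(8948) = 300 + 4831.92 = 5131.92

C = 5131.92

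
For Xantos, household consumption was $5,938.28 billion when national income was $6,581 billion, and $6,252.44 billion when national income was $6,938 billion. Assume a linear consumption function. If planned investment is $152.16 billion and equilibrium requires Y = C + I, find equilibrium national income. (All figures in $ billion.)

Y = 2493

MPC = (6252.44 − 5938.28)/(6938 − 6581) = 314.16/357 = 0.88
a = 5938.28 − 0.88(6581) = 147
Equilibrium: Y = 147 + 0.88Y + 152.16
0.12Y = 299.16, so Y = 299.16/0.12 = 2493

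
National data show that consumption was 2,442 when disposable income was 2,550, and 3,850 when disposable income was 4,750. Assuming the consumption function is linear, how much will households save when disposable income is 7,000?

S = 1710

MPC = (3850 − 2442)/(4750 − 2550) = 1408/2200 = 0.64
a = 2442 − 0.64(2550) = 2442 − 1632 = 810
C = 810 + 0.64(7000) = 5290
S = 7000 − 5290 = 1710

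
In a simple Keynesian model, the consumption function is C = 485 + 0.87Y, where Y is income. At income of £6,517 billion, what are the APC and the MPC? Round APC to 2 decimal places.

MPC = 0.87 (the slope of the consumption function)
C = 485 + 0.87(6517) = 6154.79, so APC = 6154.79/6517 = 0.94

APC = 0.94; MPC = 0.87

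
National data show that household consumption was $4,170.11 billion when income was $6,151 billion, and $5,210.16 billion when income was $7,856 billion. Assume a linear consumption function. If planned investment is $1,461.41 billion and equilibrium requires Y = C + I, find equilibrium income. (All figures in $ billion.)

Y = 4819

MPC = (5210.16 − 4170.11)/(7856 − 6151) = 1040.05/1705 = 0.61
a = 4170.11 − 0.61(6151) = 418
Equilibrium: Y = 418 + 0.61Y + 1461.41
0.39Y = 1879.41, so Y = 1879.41/0.39 = 4819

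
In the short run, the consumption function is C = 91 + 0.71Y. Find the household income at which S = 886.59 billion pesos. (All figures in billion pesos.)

S = Y − C = -91 + 0.29Y
-91 + 0.29Y = 886.59, so 0.29Y = 977.59 and Y = 3371

Y = 3371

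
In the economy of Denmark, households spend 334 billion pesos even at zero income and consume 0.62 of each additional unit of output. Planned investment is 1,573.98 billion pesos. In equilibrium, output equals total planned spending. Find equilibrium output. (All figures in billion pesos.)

Y = 5021

Y = C + I = 334 + 0.62Y + 1573.98
Y − 0.62Y = 1907.98
0.38Y = 1907.98, so Y = 1907.98/0.38 = 5021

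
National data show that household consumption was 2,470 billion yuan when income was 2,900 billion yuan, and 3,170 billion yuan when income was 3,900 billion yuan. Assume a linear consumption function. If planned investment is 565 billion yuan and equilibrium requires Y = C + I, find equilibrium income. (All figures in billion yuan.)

MPC = (3170 − 2470)/(3900 − 2900) = 700/1000 = 0.7
a = 2470 − 0.7(2900) = 440
Equilibrium: Y = 440 + 0.7Y + 565
0.3Y = 1005, so Y = 1005/0.3 = 3350

Y = 3350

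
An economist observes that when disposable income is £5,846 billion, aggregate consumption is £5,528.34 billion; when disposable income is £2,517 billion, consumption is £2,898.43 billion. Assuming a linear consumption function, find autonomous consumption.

a = 910

MPC = ΔC/ΔY = (5528.34 − 2898.43)/(5846 − 2517) = 2629.91/3329 = 0.79
a = C − MPC·Y = 2898.43 − 0.79(2517) = 2898.43 − 1988.43 = 910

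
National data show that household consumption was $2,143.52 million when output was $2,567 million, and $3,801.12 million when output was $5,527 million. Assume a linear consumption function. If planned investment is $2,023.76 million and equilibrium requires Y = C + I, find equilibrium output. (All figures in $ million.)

MPC = (3801.12 − 2143.52)/(5527 − 2567) = 1657.6/2960 = 0.56
a = 2143.52 − 0.56(2567) = 706
Equilibrium: Y = 706 + 0.56Y + 2023.76
0.44Y = 2729.76, so Y = 2729.76/0.44 = 6204

Y = 6204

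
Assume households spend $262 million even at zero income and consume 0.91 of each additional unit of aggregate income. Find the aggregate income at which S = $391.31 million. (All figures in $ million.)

Y = 7259

S = Y − C = -262 + 0.09Y
-262 + 0.09Y = 391.31, so 0.09Y = 653.31 and Y = 7259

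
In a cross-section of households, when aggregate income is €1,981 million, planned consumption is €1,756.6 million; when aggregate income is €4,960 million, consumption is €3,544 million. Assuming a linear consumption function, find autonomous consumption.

MPC = ΔC/ΔY = (3544 − 1756.6)/(4960 − 1981) = 1787.4/2979 = 0.6
a = C − MPC·Y = 1756.6 − 0.6(1981) = 1756.6 − 1188.6 = 568

a = 568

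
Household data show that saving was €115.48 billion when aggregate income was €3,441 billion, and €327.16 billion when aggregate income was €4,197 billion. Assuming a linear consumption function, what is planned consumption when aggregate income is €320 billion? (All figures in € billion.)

C = 1078.4

MPS = ΔS/ΔY = (327.16 − 115.48)/(4197 − 3441) = 211.68/756 = 0.28
MPC = 1 − MPS = 0.72
Autonomous saving = 115.48 − 0.28(3441) = -848, so a = 848
C = 848 + 0.72(320) = 848 + 230.4 = 1078.4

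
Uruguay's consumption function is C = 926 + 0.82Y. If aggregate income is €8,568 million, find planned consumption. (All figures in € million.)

C = 926 + 0.82(8568) = 926 + 7025.76 = 7951.76

C = 7951.76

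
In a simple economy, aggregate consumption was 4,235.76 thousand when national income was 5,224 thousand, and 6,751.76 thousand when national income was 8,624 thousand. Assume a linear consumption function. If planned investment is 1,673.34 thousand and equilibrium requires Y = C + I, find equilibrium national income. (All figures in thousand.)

Y = 7859

MPC = (6751.76 − 4235.76)/(8624 − 5224) = 2516/3400 = 0.74
a = 4235.76 − 0.74(5224) = 370
Equilibrium: Y = 370 + 0.74Y + 1673.34
0.26Y = 2043.34, so Y = 2043.34/0.26 = 7859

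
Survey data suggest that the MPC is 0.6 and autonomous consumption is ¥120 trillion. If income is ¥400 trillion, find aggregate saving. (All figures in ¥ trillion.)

C = 120 + 0.6(400) = 120 + 240 = 360
S = Y − C = 400 − 360 = 40

S = 40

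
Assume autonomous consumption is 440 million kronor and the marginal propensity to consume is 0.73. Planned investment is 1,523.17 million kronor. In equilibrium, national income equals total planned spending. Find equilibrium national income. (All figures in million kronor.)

Y = 7271

Y = C + I = 440 + 0.73Y + 1523.17
Y − 0.73Y = 1963.17
0.27Y = 1963.17, so Y = 1963.17/0.27 = 7271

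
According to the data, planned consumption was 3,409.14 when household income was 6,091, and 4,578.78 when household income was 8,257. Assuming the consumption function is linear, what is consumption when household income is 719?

C = 508.26

MPC = (4578.78 − 3409.14)/(8257 − 6091) = 1169.64/2166 = 0.54
a = 3409.14 − 0.54(6091) = 3409.14 − 3289.14 = 120
C = 120 + 0.54(719) = 120 + 388.26 = 508.26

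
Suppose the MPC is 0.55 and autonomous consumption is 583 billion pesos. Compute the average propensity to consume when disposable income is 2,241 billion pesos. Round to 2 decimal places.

APC = 0.81

C = 583 + 0.55(2241) = 1815.55
APC = C/Y = 1815.55/2241 = 0.81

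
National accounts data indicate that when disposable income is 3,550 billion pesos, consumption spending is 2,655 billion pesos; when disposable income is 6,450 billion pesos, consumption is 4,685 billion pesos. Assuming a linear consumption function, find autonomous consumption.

MPC = ΔC/ΔY = (4685 − 2655)/(6450 − 3550) = 2030/2900 = 0.7
a = C − MPC·Y = 2655 − 0.7(3550) = 2655 − 2485 = 170

a = 170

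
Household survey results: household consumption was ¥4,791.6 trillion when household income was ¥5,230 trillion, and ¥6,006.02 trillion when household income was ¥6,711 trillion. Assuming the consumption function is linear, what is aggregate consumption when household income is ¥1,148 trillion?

MPC = (6006.02 − 4791.6)/(6711 − 5230) = 1214.42/1481 = 0.82
a = 4791.6 − 0.82(5230) = 4791.6 − 4288.6 = 503
C = 503 + 0.82(1148) = 503 + 941.36 = 1444.36

C = 1444.36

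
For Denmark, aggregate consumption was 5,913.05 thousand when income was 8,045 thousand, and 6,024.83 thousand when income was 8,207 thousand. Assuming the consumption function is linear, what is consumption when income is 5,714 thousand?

C = 4304.66

MPC = (6024.83 − 5913.05)/(8207 − 8045) = 111.78/162 = 0.69
a = 5913.05 − 0.69(8045) = 5913.05 − 5551.05 = 362
C = 362 + 0.69(5714) = 362 + 3942.66 = 4304.66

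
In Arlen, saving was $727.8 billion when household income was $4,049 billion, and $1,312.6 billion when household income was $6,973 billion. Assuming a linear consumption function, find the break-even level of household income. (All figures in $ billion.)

Y = 410

MPS = ΔS/ΔY = (1312.6 − 727.8)/(6973 − 4049) = 584.8/2924 = 0.2
MPC = 1 − MPS = 0.8
From S(4049) = 727.8: −a + 0.2(4049) = 727.8, so a = 809.8 − 727.8 = 82
Break-even (S = 0): Y = a/MPS = 82/0.2 = 410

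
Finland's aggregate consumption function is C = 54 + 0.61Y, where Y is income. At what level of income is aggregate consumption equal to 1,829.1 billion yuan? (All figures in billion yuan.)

Y = 2910

54 + 0.61Y = 1829.1
0.61Y = 1775.1, so Y = 1775.1/0.61 = 2910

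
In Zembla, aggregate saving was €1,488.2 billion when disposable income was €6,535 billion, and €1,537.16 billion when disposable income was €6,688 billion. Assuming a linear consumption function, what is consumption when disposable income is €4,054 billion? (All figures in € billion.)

MPS = ΔS/ΔY = (1537.16 − 1488.2)/(6688 − 6535) = 48.96/153 = 0.32
MPC = 1 − MPS = 0.68
Autonomous saving = 1488.2 − 0.32(6535) = -603, so a = 603
C = 603 + 0.68(4054) = 603 + 2756.72 = 3359.72

C = 3359.72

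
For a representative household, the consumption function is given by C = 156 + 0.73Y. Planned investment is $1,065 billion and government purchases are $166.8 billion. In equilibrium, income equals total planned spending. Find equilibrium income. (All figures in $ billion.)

Y = C + I + G = 156 + 0.73Y + 1065 + 166.8
Y − 0.73Y = 1387.8
0.27Y = 1387.8, so Y = 1387.8/0.27 = 5140

Y = 5140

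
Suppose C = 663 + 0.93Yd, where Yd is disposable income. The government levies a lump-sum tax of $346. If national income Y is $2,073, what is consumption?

Yd = Y − T = 2073 − 346 = 1727
C = 663 + 0.93(1727) = 663 + 1606.11 = 2269.11

C = 2269.11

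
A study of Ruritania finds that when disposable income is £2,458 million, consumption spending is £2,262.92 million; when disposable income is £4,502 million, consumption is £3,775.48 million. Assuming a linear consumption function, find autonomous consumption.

a = 444

MPC = ΔC/ΔY = (3775.48 − 2262.92)/(4502 − 2458) = 1512.56/2044 = 0.74
a = C − MPC·Y = 2262.92 − 0.74(2458) = 2262.92 − 1818.92 = 444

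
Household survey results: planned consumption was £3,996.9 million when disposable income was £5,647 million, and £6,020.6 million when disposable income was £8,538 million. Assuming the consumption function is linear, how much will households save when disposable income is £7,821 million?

MPC = (6020.6 − 3996.9)/(8538 − 5647) = 2023.7/2891 = 0.7
a = 3996.9 − 0.7(5647) = 3996.9 − 3952.9 = 44
C = 44 + 0.7(7821) = 5518.7
S = 7821 − 5518.7 = 2302.3

S = 2302.3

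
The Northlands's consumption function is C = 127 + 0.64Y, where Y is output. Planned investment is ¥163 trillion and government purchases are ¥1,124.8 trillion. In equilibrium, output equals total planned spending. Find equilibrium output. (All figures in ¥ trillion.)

Y = C + I + G = 127 + 0.64Y + 163 + 1124.8
Y − 0.64Y = 1414.8
0.36Y = 1414.8, so Y = 1414.8/0.36 = 3930

Y = 3930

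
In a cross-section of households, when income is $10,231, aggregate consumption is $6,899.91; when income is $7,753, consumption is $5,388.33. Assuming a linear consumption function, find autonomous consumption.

a = 659

MPC = ΔC/ΔY = (6899.91 − 5388.33)/(10231 − 7753) = 1511.58/2478 = 0.61
a = C − MPC·Y = 5388.33 − 0.61(7753) = 5388.33 − 4729.33 = 659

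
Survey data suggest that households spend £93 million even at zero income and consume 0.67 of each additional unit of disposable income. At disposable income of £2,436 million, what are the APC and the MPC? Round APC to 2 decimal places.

MPC = 0.67 (the slope of the consumption function)
C = 93 + 0.67(2436) = 1725.12, so APC = 1725.12/2436 = 0.71

APC = 0.71; MPC = 0.67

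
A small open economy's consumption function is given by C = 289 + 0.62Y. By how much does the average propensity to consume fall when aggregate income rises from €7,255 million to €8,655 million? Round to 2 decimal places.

ΔAPC = 0.01

At Y = 7255: C = 289 + 0.62(7255) = 4787.1, APC = 4787.1/7255 = 0.660
At Y = 8655: C = 5655.1, APC = 5655.1/8655 = 0.653
Fall in APC = 0.660 − 0.653 = 0.007 ≈ 0.01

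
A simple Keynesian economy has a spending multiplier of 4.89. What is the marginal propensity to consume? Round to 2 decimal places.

k = 1/(1 − MPC), so 1 − MPC = 1/k = 1/4.89 = 0.2045
MPC = 1 − 0.2045 = 0.80

MPC = 0.80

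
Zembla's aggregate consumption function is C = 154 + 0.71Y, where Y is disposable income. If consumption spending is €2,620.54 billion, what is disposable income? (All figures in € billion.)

154 + 0.71Y = 2620.54
0.71Y = 2466.54, so Y = 2466.54/0.71 = 3474

Y = 3474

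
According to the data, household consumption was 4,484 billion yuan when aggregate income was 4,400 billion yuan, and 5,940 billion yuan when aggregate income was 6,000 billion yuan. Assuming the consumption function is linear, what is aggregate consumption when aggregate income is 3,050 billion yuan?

MPC = (5940 − 4484)/(6000 − 4400) = 1456/1600 = 0.91
a = 4484 − 0.91(4400) = 4484 − 4004 = 480
C = 480 + 0.91(3050) = 480 + 2775.5 = 3255.5

C = 3255.5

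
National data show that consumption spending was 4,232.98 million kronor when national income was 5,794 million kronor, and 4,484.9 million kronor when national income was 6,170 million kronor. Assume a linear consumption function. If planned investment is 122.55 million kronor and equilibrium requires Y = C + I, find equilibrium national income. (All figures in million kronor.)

Y = 1435

MPC = (4484.9 − 4232.98)/(6170 − 5794) = 251.92/376 = 0.67
a = 4232.98 − 0.67(5794) = 351
Equilibrium: Y = 351 + 0.67Y + 122.55
0.33Y = 473.55, so Y = 473.55/0.33 = 1435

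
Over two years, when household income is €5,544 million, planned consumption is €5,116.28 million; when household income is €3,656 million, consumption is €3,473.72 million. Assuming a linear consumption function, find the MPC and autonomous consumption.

MPC = ΔC/ΔY = (5116.28 − 3473.72)/(5544 − 3656) = 1642.56/1888 = 0.87
a = C − MPC·Y = 3473.72 − 0.87(3656) = 3473.72 − 3180.72 = 293

MPC = 0.87; a = 293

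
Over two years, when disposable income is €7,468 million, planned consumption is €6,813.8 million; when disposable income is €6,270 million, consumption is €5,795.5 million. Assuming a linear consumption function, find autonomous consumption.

a = 466

MPC = ΔC/ΔY = (6813.8 − 5795.5)/(7468 − 6270) = 1018.3/1198 = 0.85
a = C − MPC·Y = 5795.5 − 0.85(6270) = 5795.5 − 5329.5 = 466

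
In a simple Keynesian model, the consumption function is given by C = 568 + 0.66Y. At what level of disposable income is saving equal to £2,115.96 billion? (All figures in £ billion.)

Y = 7894

S = Y − C = -568 + 0.34Y
-568 + 0.34Y = 2115.96, so 0.34Y = 2683.96 and Y = 7894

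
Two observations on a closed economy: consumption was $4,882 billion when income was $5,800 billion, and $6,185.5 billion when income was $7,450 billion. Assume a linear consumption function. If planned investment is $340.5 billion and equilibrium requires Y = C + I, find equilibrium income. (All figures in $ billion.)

Y = 3050

MPC = (6185.5 − 4882)/(7450 − 5800) = 1303.5/1650 = 0.79
a = 4882 − 0.79(5800) = 300
Equilibrium: Y = 300 + 0.79Y + 340.5
0.21Y = 640.5, so Y = 640.5/0.21 = 3050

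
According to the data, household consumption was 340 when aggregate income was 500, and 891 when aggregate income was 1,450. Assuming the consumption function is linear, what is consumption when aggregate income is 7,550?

C = 4429

MPC = (891 − 340)/(1450 − 500) = 551/950 = 0.58
a = 340 − 0.58(500) = 340 − 290 = 50
C = 50 + 0.58(7550) = 50 + 4379 = 4429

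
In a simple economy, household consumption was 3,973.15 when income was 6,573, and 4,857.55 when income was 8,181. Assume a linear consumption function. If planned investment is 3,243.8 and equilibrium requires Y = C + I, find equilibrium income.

Y = 8004

MPC = (4857.55 − 3973.15)/(8181 − 6573) = 884.4/1608 = 0.55
a = 3973.15 − 0.55(6573) = 358
Equilibrium: Y = 358 + 0.55Y + 3243.8
0.45Y = 3601.8, so Y = 3601.8/0.45 = 8004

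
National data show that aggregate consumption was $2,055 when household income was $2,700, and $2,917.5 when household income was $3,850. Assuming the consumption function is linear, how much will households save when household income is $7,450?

S = 1832.5

MPC = (2917.5 − 2055)/(3850 − 2700) = 862.5/1150 = 0.75
a = 2055 − 0.75(2700) = 2055 − 2025 = 30
C = 30 + 0.75(7450) = 5617.5
S = 7450 − 5617.5 = 1832.5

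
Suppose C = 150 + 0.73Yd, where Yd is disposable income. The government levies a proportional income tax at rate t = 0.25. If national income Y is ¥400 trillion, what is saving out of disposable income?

Yd = (1 − 0.25)(400) = 0.75(400) = 300
C = 150 + 0.73(300) = 150 + 219 = 369
S = Yd − C = 300 − 369 = -69

S = -69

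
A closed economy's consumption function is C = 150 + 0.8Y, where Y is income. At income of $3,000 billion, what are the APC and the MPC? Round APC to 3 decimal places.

MPC = 0.8 (the slope of the consumption function)
C = 150 + 0.8(3000) = 2550, so APC = 2550/3000 = 0.850

APC = 0.850; MPC = 0.8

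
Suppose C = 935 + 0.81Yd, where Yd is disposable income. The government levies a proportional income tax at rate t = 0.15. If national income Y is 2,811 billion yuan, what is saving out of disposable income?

Yd = (1 − 0.15)(2811) = 0.85(2811) = 2389.35
C = 935 + 0.81(2389.35) = 935 + 1935.3735 = 2870.3735
S = Yd − C = 2389.35 − 2870.3735 = -481.0235

S = -481.0235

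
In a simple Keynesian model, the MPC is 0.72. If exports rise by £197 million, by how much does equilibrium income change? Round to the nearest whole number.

The multiplier is 1/(1 − MPC) = 1/0.28.
ΔY = 197/0.28 = 703.57 ≈ 704

ΔY ≈ 704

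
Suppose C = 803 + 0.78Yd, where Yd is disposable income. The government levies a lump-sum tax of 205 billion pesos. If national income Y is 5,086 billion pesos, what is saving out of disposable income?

Yd = Y − T = 5086 − 205 = 4881
C = 803 + 0.78(4881) = 803 + 3807.18 = 4610.18
S = Yd − C = 4881 − 4610.18 = 270.82

S = 270.82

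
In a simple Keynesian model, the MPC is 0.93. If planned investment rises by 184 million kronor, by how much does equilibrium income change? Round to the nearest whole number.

The multiplier is 1/(1 − MPC) = 1/0.07.
ΔY = 184/0.07 = 2628.57 ≈ 2629

ΔY ≈ 2629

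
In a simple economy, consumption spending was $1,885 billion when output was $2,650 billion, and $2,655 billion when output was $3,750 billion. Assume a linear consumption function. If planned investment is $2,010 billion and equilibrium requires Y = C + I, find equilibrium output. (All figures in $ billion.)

MPC = (2655 − 1885)/(3750 − 2650) = 770/1100 = 0.7
a = 1885 − 0.7(2650) = 30
Equilibrium: Y = 30 + 0.7Y + 2010
0.3Y = 2040, so Y = 2040/0.3 = 6800

Y = 6800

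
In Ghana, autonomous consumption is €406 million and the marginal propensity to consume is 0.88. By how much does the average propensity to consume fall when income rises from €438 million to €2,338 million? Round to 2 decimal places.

ΔAPC = 0.75

At Y = 438: C = 406 + 0.88(438) = 791.44, APC = 791.44/438 = 1.807
At Y = 2338: C = 2463.44, APC = 2463.44/2338 = 1.054
Fall in APC = 1.807 − 1.054 = 0.753 ≈ 0.75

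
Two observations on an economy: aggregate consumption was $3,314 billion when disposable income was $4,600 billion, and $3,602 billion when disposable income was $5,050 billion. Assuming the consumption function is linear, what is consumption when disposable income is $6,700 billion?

C = 4658

MPC = (3602 − 3314)/(5050 − 4600) = 288/450 = 0.64
a = 3314 − 0.64(4600) = 3314 − 2944 = 370
C = 370 + 0.64(6700) = 370 + 4288 = 4658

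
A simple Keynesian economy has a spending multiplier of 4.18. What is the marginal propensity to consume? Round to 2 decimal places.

MPC = 0.76

k = 1/(1 − MPC), so 1 − MPC = 1/k = 1/4.18 = 0.2392
MPC = 1 − 0.2392 = 0.76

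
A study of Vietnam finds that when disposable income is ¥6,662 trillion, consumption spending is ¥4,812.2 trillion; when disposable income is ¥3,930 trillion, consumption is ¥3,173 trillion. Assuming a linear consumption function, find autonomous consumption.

a = 815

MPC = ΔC/ΔY = (4812.2 − 3173)/(6662 − 3930) = 1639.2/2732 = 0.6
a = C − MPC·Y = 3173 − 0.6(3930) = 3173 − 2358 = 815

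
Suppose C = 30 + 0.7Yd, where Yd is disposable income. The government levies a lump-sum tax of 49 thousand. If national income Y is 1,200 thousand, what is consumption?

C = 835.7

Yd = Y − T = 1200 − 49 = 1151
C = 30 + 0.7(1151) = 30 + 805.7 = 835.7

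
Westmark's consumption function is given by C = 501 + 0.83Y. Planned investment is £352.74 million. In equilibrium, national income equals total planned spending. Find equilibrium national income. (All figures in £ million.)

Y = 5022

Y = C + I = 501 + 0.83Y + 352.74
Y − 0.83Y = 853.74
0.17Y = 853.74, so Y = 853.74/0.17 = 5022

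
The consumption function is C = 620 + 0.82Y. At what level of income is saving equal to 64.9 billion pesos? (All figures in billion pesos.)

Y = 3805

S = Y − C = -620 + 0.18Y
-620 + 0.18Y = 64.9, so 0.18Y = 684.9 and Y = 3805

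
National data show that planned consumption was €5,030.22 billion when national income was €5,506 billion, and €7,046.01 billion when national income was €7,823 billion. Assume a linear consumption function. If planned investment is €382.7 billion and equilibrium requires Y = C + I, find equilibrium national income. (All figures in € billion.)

Y = 4790

MPC = (7046.01 − 5030.22)/(7823 − 5506) = 2015.79/2317 = 0.87
a = 5030.22 − 0.87(5506) = 240
Equilibrium: Y = 240 + 0.87Y + 382.7
0.13Y = 622.7, so Y = 622.7/0.13 = 4790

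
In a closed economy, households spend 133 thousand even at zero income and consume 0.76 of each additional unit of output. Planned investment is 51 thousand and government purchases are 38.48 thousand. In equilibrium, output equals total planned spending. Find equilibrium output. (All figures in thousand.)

Y = 927

Y = C + I + G = 133 + 0.76Y + 51 + 38.48
Y − 0.76Y = 222.48
0.24Y = 222.48, so Y = 222.48/0.24 = 927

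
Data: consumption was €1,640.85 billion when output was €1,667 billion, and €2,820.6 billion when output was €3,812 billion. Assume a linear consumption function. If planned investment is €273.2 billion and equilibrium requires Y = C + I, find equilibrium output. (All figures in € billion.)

MPC = (2820.6 − 1640.85)/(3812 − 1667) = 1179.75/2145 = 0.55
a = 1640.85 − 0.55(1667) = 724
Equilibrium: Y = 724 + 0.55Y + 273.2
0.45Y = 997.2, so Y = 997.2/0.45 = 2216

Y = 2216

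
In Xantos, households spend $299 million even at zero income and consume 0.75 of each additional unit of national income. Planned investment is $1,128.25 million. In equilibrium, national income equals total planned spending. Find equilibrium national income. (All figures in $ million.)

Y = C + I = 299 + 0.75Y + 1128.25
Y − 0.75Y = 1427.25
0.25Y = 1427.25, so Y = 1427.25/0.25 = 5709

Y = 5709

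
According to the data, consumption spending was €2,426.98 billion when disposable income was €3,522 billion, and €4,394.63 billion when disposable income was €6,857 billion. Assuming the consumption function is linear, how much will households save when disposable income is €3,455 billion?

S = 1067.55

MPC = (4394.63 − 2426.98)/(6857 − 3522) = 1967.65/3335 = 0.59
a = 2426.98 − 0.59(3522) = 2426.98 − 2077.98 = 349
C = 349 + 0.59(3455) = 2387.45
S = 3455 − 2387.45 = 1067.55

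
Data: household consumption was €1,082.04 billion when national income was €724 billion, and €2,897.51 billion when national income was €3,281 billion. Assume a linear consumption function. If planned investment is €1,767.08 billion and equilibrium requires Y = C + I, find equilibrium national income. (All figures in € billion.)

Y = 8052

MPC = (2897.51 − 1082.04)/(3281 − 724) = 1815.47/2557 = 0.71
a = 1082.04 − 0.71(724) = 568
Equilibrium: Y = 568 + 0.71Y + 1767.08
0.29Y = 2335.08, so Y = 2335.08/0.29 = 8052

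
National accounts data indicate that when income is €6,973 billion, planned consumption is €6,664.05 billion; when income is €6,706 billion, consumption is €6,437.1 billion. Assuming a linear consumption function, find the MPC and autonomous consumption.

MPC = ΔC/ΔY = (6664.05 − 6437.1)/(6973 − 6706) = 226.95/267 = 0.85
a = C − MPC·Y = 6437.1 − 0.85(6706) = 6437.1 − 5700.1 = 737

MPC = 0.85; a = 737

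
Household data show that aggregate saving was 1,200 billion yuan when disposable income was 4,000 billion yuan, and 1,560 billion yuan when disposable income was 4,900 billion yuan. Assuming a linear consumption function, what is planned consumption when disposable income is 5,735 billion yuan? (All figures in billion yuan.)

C = 3841

MPS = ΔS/ΔY = (1560 − 1200)/(4900 − 4000) = 360/900 = 0.4
MPC = 1 − MPS = 0.6
Autonomous saving = 1200 − 0.4(4000) = -400, so a = 400
C = 400 + 0.6(5735) = 400 + 3441 = 3841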